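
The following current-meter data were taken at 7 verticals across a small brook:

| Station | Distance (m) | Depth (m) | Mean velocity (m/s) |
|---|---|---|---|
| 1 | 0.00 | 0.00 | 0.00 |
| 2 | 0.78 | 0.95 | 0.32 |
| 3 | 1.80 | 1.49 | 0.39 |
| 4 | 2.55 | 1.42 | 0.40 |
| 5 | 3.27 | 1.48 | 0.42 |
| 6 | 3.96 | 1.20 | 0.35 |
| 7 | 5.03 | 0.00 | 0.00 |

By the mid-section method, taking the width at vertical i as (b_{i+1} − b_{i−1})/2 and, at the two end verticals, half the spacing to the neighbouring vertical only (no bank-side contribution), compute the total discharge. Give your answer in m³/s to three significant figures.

2.01 m³/s

w_2 = (1.80 − 0.00)/2 = 0.9 m; q_2 = 0.32 × 0.95 × 0.9 = 0.2736 m³/s
w_3 = (2.55 − 0.78)/2 = 0.885 m; q_3 = 0.39 × 1.49 × 0.885 = 0.5143 m³/s
w_4 = (3.27 − 1.80)/2 = 0.735 m; q_4 = 0.40 × 1.42 × 0.735 = 0.4175 m³/s
w_5 = (3.96 − 2.55)/2 = 0.705 m; q_5 = 0.42 × 1.48 × 0.705 = 0.4382 m³/s
w_6 = (5.03 − 3.27)/2 = 0.88 m; q_6 = 0.35 × 1.20 × 0.88 = 0.3696 m³/s
Stations 1, 7 contribute zero (depth or velocity is 0).
Q = Σ qᵢ = 2.013 m³/s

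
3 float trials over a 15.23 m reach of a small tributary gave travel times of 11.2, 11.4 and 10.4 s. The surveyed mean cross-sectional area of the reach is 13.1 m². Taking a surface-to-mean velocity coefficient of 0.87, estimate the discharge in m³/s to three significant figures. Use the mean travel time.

t̄ = (11.2 + 11.4 + 10.4) / 3 = 11 s
v_surface = L / t̄ = 15.23 / 11 = 1.385 m/s
v_mean = 0.87 × 1.385 = 1.205 m/s
Q = A × v_mean = 13.1 × 1.205 = 15.78 m³/s

15.8 m³/s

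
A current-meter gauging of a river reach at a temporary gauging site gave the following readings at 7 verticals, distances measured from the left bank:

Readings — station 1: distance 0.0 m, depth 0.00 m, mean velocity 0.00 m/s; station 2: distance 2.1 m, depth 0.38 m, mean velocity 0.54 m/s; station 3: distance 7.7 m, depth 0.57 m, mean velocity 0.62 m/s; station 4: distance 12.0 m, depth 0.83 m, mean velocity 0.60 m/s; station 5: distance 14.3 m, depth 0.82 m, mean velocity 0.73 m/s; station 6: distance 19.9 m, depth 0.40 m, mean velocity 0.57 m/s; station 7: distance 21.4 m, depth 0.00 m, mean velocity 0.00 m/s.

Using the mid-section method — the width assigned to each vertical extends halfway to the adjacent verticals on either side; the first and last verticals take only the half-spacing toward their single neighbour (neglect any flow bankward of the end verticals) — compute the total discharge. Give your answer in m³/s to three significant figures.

7.36 m³/s

w_2 = (7.7 − 0.0)/2 = 3.85 m; q_2 = 0.54 × 0.38 × 3.85 = 0.7900 m³/s
w_3 = (12.0 − 2.1)/2 = 4.95 m; q_3 = 0.62 × 0.57 × 4.95 = 1.749 m³/s
w_4 = (14.3 − 7.7)/2 = 3.3 m; q_4 = 0.60 × 0.83 × 3.3 = 1.643 m³/s
w_5 = (19.9 − 12.0)/2 = 3.95 m; q_5 = 0.73 × 0.82 × 3.95 = 2.364 m³/s
w_6 = (21.4 − 14.3)/2 = 3.55 m; q_6 = 0.57 × 0.40 × 3.55 = 0.8094 m³/s
Stations 1, 7 contribute zero (depth or velocity is 0).
Q = Σ qᵢ = 7.357 m³/s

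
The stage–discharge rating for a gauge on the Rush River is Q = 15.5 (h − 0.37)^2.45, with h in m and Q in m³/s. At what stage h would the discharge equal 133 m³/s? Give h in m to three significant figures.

2.77 m

h − h₀ = (Q/C)^(1/b) = (133/15.5)^(1/2.45) = 2.405 m
h = 0.37 + 2.405 = 2.775 m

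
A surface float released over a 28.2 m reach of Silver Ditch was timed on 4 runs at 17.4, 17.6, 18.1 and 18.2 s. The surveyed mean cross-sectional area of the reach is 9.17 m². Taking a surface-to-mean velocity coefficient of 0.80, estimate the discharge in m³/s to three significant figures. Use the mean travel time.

11.6 m³/s

t̄ = (17.4 + 17.6 + 18.1 + 18.2) / 4 = 17.825 s
v_surface = L / t̄ = 28.2 / 17.825 = 1.582 m/s
v_mean = 0.80 × 1.582 = 1.266 m/s
Q = A × v_mean = 9.17 × 1.266 = 11.61 m³/s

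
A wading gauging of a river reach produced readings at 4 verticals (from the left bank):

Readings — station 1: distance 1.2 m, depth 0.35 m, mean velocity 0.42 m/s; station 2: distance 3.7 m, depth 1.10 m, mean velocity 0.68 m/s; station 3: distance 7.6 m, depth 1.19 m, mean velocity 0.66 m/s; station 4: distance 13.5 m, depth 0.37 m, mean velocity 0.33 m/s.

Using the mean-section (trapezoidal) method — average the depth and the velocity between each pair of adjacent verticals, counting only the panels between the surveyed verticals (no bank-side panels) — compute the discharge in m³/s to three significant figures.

Panel 1-2: Δb = 2.5 m, d̄ = (0.35+1.10)/2 = 0.725, v̄ = (0.42+0.68)/2 = 0.55 → q = 2.5×0.725×0.55 = 0.9969 m³/s
Panel 2-3: Δb = 3.9 m, d̄ = (1.10+1.19)/2 = 1.145, v̄ = (0.68+0.66)/2 = 0.67 → q = 3.9×1.145×0.67 = 2.992 m³/s
Panel 3-4: Δb = 5.9 m, d̄ = (1.19+0.37)/2 = 0.78, v̄ = (0.66+0.33)/2 = 0.495 → q = 5.9×0.78×0.495 = 2.278 m³/s
Q = Σ q = 6.267 m³/s

6.27 m³/s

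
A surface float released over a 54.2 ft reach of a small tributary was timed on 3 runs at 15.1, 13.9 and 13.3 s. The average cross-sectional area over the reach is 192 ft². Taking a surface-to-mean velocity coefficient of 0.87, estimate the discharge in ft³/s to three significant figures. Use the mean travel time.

642 ft³/s

t̄ = (15.1 + 13.9 + 13.3) / 3 = 14.1 s
v_surface = L / t̄ = 54.2 / 14.1 = 3.844 ft/s
v_mean = 0.87 × 3.844 = 3.344 ft/s
Q = A × v_mean = 192 × 3.344 = 642.1 ft³/s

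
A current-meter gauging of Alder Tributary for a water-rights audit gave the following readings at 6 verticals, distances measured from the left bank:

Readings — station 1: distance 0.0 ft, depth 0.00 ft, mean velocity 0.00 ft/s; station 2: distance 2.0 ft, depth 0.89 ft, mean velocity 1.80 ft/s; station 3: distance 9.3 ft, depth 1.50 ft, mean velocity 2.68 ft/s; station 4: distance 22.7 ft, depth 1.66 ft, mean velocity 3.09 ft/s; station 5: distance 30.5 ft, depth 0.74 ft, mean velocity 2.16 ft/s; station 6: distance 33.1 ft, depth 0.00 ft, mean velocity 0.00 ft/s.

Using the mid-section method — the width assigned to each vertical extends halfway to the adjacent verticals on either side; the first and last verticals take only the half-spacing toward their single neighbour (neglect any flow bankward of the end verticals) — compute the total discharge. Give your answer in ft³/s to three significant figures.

w_2 = (9.3 − 0.0)/2 = 4.65 ft; q_2 = 1.80 × 0.89 × 4.65 = 7.449 ft³/s
w_3 = (22.7 − 2.0)/2 = 10.35 ft; q_3 = 2.68 × 1.50 × 10.35 = 41.61 ft³/s
w_4 = (30.5 − 9.3)/2 = 10.6 ft; q_4 = 3.09 × 1.66 × 10.6 = 54.37 ft³/s
w_5 = (33.1 − 22.7)/2 = 5.2 ft; q_5 = 2.16 × 0.74 × 5.2 = 8.312 ft³/s
Stations 1, 6 contribute zero (depth or velocity is 0).
Q = Σ qᵢ = 111.7 ft³/s

112 ft³/s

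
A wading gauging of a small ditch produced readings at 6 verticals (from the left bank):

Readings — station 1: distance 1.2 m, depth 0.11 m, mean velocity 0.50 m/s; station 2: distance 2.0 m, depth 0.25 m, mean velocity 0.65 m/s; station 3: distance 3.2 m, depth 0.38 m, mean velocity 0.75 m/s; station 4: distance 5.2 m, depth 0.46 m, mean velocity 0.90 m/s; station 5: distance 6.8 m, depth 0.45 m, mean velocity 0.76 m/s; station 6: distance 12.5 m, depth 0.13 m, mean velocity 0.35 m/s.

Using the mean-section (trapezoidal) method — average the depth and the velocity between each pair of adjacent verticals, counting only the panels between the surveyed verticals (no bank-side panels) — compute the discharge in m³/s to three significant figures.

2.56 m³/s

Panel 1-2: Δb = 0.8 m, d̄ = (0.11+0.25)/2 = 0.18, v̄ = (0.50+0.65)/2 = 0.575 → q = 0.8×0.18×0.575 = 0.08280 m³/s
Panel 2-3: Δb = 1.2 m, d̄ = (0.25+0.38)/2 = 0.315, v̄ = (0.65+0.75)/2 = 0.7 → q = 1.2×0.315×0.7 = 0.2646 m³/s
Panel 3-4: Δb = 2 m, d̄ = (0.38+0.46)/2 = 0.42, v̄ = (0.75+0.90)/2 = 0.825 → q = 2×0.42×0.825 = 0.6930 m³/s
Panel 4-5: Δb = 1.6 m, d̄ = (0.46+0.45)/2 = 0.455, v̄ = (0.90+0.76)/2 = 0.83 → q = 1.6×0.455×0.83 = 0.6042 m³/s
Panel 5-6: Δb = 5.7 m, d̄ = (0.45+0.13)/2 = 0.29, v̄ = (0.76+0.35)/2 = 0.555 → q = 5.7×0.29×0.555 = 0.9174 m³/s
Q = Σ q = 2.562 m³/s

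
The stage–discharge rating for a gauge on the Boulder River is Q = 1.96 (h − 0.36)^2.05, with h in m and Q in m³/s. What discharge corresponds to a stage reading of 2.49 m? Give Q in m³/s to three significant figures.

Q = 1.96 × (2.49 − 0.36)^2.05 = 1.96 × 2.13^2.05 = 9.235 m³/s

9.23 m³/s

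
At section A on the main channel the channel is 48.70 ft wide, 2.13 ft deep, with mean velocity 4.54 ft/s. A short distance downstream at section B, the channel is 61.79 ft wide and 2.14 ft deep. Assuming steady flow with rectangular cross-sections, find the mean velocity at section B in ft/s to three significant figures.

Q = A₁V₁ = (48.70×2.13) × 4.54 = 470.9 ft³/s
A₂ = 61.79 × 2.14 = 132.2 ft²
V₂ = Q/A₂ = 470.9/132.2 = 3.561 ft/s

3.56 ft/s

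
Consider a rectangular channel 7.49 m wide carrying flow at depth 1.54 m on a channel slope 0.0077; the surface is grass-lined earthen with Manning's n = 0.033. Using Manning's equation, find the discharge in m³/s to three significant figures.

A = b·y = 7.49 × 1.54 = 11.53 m²
P = b + 2y = 7.49 + 2×1.54 = 10.57 m
R = A/P = 11.53/10.57 = 1.091 m
Q = (1/n)·A·R^(2/3)·S^(1/2) = (1/0.033) × 11.53 × 1.091^(2/3) × 0.0077^(1/2) = 32.51 m³/s

32.5 m³/s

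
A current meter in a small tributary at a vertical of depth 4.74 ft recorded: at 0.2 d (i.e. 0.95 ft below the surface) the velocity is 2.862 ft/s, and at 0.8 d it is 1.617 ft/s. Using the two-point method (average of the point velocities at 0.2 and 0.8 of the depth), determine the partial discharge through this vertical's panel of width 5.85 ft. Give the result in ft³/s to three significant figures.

v̄ = (2.862 + 1.617) / 2 = 2.240 ft/s
q = v̄ × d × w = 2.240 × 4.74 × 5.85 = 62.10 ft³/s

62.1 ft³/s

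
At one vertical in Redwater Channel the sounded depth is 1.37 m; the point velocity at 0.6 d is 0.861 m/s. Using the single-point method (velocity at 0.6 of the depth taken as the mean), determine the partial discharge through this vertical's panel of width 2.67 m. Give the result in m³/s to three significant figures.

3.15 m³/s

v̄ = v₀.₆ = 0.861 m/s
q = v̄ × d × w = 0.8610 × 1.37 × 2.67 = 3.149 m³/s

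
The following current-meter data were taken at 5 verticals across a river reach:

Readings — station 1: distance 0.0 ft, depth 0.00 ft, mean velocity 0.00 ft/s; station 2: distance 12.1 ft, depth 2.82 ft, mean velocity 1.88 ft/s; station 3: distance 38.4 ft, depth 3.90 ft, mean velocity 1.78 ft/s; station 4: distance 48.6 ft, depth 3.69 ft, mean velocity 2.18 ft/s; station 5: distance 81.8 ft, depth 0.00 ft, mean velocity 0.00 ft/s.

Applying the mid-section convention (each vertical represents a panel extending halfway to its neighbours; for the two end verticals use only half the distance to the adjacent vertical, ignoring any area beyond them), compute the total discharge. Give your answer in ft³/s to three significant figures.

403 ft³/s

w_2 = (38.4 − 0.0)/2 = 19.2 ft; q_2 = 1.88 × 2.82 × 19.2 = 101.8 ft³/s
w_3 = (48.6 − 12.1)/2 = 18.25 ft; q_3 = 1.78 × 3.90 × 18.25 = 126.7 ft³/s
w_4 = (81.8 − 38.4)/2 = 21.7 ft; q_4 = 2.18 × 3.69 × 21.7 = 174.6 ft³/s
Stations 1, 5 contribute zero (depth or velocity is 0).
Q = Σ qᵢ = 403.0 ft³/s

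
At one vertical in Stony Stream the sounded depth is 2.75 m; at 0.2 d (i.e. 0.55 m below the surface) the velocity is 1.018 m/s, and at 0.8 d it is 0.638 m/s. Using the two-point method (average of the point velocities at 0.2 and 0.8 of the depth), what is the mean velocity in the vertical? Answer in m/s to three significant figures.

v̄ = (1.018 + 0.638) / 2 = 0.8280 m/s

0.828 m/s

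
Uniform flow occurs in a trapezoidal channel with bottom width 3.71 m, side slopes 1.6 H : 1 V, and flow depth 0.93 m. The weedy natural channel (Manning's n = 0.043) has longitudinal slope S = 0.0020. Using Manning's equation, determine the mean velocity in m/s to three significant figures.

0.796 m/s

A = (b + z·y)·y = (3.71 + 1.6×0.93)×0.93 = 4.834 m²
P = b + 2y√(1+z²) = 3.71 + 2×0.93×√(1+1.6²) = 7.219 m
R = A/P = 4.834/7.219 = 0.6696 m
Q = (1/n)·A·R^(2/3)·S^(1/2) = (1/0.043) × 4.834 × 0.6696^(2/3) × 0.0020^(1/2) = 3.848 m³/s
V = Q/A = 3.848/4.834 = 0.7960 m/s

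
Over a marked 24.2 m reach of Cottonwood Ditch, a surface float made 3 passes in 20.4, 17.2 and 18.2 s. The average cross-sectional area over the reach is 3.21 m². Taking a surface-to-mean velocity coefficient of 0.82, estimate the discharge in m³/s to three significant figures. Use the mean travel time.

3.42 m³/s

t̄ = (20.4 + 17.2 + 18.2) / 3 = 18.6 s
v_surface = L / t̄ = 24.2 / 18.6 = 1.301 m/s
v_mean = 0.82 × 1.301 = 1.067 m/s
Q = A × v_mean = 3.21 × 1.067 = 3.425 m³/s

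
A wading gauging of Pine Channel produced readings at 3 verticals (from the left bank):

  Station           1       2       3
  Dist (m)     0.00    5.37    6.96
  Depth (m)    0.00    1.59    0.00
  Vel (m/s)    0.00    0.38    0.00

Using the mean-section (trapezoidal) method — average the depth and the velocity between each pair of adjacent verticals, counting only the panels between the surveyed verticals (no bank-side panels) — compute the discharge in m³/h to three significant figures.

3780 m³/h

Panel 1-2: Δb = 5.37 m, d̄ = (0.00+1.59)/2 = 0.795, v̄ = (0.00+0.38)/2 = 0.19 → q = 5.37×0.795×0.19 = 0.8111 m³/s
Panel 2-3: Δb = 1.59 m, d̄ = (1.59+0.00)/2 = 0.795, v̄ = (0.38+0.00)/2 = 0.19 → q = 1.59×0.795×0.19 = 0.2402 m³/s
Q = Σ q = 1.051 m³/s
= 1.051 × 3600 = 3785 m³/h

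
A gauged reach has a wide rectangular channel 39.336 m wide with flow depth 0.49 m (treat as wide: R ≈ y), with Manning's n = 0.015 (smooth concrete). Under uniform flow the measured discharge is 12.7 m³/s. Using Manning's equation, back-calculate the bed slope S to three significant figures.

0.000253

A = b·y = 39.336 × 0.49 = 19.27 m²
Wide channel: R ≈ y = 0.49 m
S = (Q·n / (1·A·R^(2/3)))² = (12.7×0.015 / (1×19.27×0.6215))² = 0.0002529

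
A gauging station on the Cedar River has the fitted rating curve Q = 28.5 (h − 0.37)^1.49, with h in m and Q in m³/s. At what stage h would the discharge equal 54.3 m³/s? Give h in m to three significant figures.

h − h₀ = (Q/C)^(1/b) = (54.3/28.5)^(1/1.49) = 1.541 m
h = 0.37 + 1.541 = 1.911 m

1.91 m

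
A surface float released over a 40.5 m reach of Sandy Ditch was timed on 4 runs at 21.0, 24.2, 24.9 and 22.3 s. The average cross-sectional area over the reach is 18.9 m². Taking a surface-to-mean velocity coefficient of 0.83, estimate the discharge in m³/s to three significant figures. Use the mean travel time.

27.5 m³/s

t̄ = (21.0 + 24.2 + 24.9 + 22.3) / 4 = 23.1 s
v_surface = L / t̄ = 40.5 / 23.1 = 1.753 m/s
v_mean = 0.83 × 1.753 = 1.455 m/s
Q = A × v_mean = 18.9 × 1.455 = 27.50 m³/s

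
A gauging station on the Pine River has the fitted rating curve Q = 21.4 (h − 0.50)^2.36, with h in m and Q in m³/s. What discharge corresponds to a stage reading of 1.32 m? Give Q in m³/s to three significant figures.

Q = 21.4 × (1.32 − 0.50)^2.36 = 21.4 × 0.82^2.36 = 13.40 m³/s

13.4 m³/s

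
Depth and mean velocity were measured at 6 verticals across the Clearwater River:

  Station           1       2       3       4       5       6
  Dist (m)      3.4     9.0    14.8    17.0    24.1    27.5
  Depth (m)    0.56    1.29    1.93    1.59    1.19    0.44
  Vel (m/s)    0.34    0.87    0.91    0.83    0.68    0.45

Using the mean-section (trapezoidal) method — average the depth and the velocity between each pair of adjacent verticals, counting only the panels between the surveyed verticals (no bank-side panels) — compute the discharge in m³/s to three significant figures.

Panel 1-2: Δb = 5.6 m, d̄ = (0.56+1.29)/2 = 0.925, v̄ = (0.34+0.87)/2 = 0.605 → q = 5.6×0.925×0.605 = 3.134 m³/s
Panel 2-3: Δb = 5.8 m, d̄ = (1.29+1.93)/2 = 1.61, v̄ = (0.87+0.91)/2 = 0.89 → q = 5.8×1.61×0.89 = 8.311 m³/s
Panel 3-4: Δb = 2.2 m, d̄ = (1.93+1.59)/2 = 1.76, v̄ = (0.91+0.83)/2 = 0.87 → q = 2.2×1.76×0.87 = 3.369 m³/s
Panel 4-5: Δb = 7.1 m, d̄ = (1.59+1.19)/2 = 1.39, v̄ = (0.83+0.68)/2 = 0.755 → q = 7.1×1.39×0.755 = 7.451 m³/s
Panel 5-6: Δb = 3.4 m, d̄ = (1.19+0.44)/2 = 0.815, v̄ = (0.68+0.45)/2 = 0.565 → q = 3.4×0.815×0.565 = 1.566 m³/s
Q = Σ q = 23.83 m³/s

23.8 m³/s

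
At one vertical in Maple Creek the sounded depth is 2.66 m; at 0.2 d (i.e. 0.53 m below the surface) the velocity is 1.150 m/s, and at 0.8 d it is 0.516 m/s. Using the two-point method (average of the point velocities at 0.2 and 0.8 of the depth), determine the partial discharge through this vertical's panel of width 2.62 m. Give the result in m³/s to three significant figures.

5.81 m³/s

v̄ = (1.150 + 0.516) / 2 = 0.8330 m/s
q = v̄ × d × w = 0.8330 × 2.66 × 2.62 = 5.805 m³/s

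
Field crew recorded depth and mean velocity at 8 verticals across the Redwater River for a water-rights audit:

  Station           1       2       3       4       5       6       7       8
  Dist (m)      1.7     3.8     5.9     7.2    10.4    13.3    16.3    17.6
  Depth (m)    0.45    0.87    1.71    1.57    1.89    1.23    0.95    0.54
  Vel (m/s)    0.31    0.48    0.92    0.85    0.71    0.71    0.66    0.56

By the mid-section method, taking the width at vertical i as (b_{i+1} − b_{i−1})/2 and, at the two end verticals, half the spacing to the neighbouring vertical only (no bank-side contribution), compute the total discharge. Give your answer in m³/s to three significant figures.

14.9 m³/s

w_1 = (3.8 − 1.7)/2 = 1.05 m; q_1 = 0.31 × 0.45 × 1.05 = 0.1465 m³/s
w_2 = (5.9 − 1.7)/2 = 2.1 m; q_2 = 0.48 × 0.87 × 2.1 = 0.8770 m³/s
w_3 = (7.2 − 3.8)/2 = 1.7 m; q_3 = 0.92 × 1.71 × 1.7 = 2.674 m³/s
w_4 = (10.4 − 5.9)/2 = 2.25 m; q_4 = 0.85 × 1.57 × 2.25 = 3.003 m³/s
w_5 = (13.3 − 7.2)/2 = 3.05 m; q_5 = 0.71 × 1.89 × 3.05 = 4.093 m³/s
w_6 = (16.3 − 10.4)/2 = 2.95 m; q_6 = 0.71 × 1.23 × 2.95 = 2.576 m³/s
w_7 = (17.6 − 13.3)/2 = 2.15 m; q_7 = 0.66 × 0.95 × 2.15 = 1.348 m³/s
w_8 = (17.6 − 16.3)/2 = 0.65 m; q_8 = 0.56 × 0.54 × 0.65 = 0.1966 m³/s
Q = Σ qᵢ = 14.91 m³/s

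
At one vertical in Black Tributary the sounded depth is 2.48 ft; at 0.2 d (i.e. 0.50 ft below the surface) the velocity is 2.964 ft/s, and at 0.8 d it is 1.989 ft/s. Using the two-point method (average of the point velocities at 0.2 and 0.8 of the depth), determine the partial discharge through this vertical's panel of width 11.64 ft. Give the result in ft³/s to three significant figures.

71.5 ft³/s

v̄ = (2.964 + 1.989) / 2 = 2.477 ft/s
q = v̄ × d × w = 2.477 × 2.48 × 11.64 = 71.49 ft³/s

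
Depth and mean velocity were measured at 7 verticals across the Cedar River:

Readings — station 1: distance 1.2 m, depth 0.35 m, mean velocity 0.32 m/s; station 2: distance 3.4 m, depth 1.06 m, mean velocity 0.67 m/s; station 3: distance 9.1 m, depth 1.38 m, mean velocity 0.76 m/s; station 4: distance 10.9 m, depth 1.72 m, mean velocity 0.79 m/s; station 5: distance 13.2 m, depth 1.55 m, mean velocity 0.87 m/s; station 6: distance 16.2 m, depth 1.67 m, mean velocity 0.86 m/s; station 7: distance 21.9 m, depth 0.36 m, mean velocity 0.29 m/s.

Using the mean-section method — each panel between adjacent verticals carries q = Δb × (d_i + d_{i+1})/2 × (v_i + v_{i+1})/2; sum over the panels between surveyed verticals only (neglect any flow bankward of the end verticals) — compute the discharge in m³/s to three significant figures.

Panel 1-2: Δb = 2.2 m, d̄ = (0.35+1.06)/2 = 0.705, v̄ = (0.32+0.67)/2 = 0.495 → q = 2.2×0.705×0.495 = 0.7677 m³/s
Panel 2-3: Δb = 5.7 m, d̄ = (1.06+1.38)/2 = 1.22, v̄ = (0.67+0.76)/2 = 0.715 → q = 5.7×1.22×0.715 = 4.972 m³/s
Panel 3-4: Δb = 1.8 m, d̄ = (1.38+1.72)/2 = 1.55, v̄ = (0.76+0.79)/2 = 0.775 → q = 1.8×1.55×0.775 = 2.162 m³/s
Panel 4-5: Δb = 2.3 m, d̄ = (1.72+1.55)/2 = 1.635, v̄ = (0.79+0.87)/2 = 0.83 → q = 2.3×1.635×0.83 = 3.121 m³/s
Panel 5-6: Δb = 3 m, d̄ = (1.55+1.67)/2 = 1.61, v̄ = (0.87+0.86)/2 = 0.865 → q = 3×1.61×0.865 = 4.178 m³/s
Panel 6-7: Δb = 5.7 m, d̄ = (1.67+0.36)/2 = 1.015, v̄ = (0.86+0.29)/2 = 0.575 → q = 5.7×1.015×0.575 = 3.327 m³/s
Q = Σ q = 18.53 m³/s

18.5 m³/s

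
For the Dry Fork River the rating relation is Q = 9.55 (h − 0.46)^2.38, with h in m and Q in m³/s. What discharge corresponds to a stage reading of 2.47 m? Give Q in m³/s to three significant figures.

50.3 m³/s

Q = 9.55 × (2.47 − 0.46)^2.38 = 9.55 × 2.01^2.38 = 50.30 m³/s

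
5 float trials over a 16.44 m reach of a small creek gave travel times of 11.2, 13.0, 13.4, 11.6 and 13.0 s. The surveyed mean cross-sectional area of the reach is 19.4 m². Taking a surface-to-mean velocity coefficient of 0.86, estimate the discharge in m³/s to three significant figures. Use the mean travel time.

t̄ = (11.2 + 13.0 + 13.4 + 11.6 + 13.0) / 5 = 12.44 s
v_surface = L / t̄ = 16.44 / 12.44 = 1.322 m/s
v_mean = 0.86 × 1.322 = 1.137 m/s
Q = A × v_mean = 19.4 × 1.137 = 22.05 m³/s

22.0 m³/s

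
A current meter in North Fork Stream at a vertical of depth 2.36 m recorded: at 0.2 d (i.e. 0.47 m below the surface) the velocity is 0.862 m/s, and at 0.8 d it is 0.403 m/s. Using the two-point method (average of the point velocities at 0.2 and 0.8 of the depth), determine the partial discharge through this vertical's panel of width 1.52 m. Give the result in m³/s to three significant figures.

v̄ = (0.862 + 0.403) / 2 = 0.6325 m/s
q = v̄ × d × w = 0.6325 × 2.36 × 1.52 = 2.269 m³/s

2.27 m³/s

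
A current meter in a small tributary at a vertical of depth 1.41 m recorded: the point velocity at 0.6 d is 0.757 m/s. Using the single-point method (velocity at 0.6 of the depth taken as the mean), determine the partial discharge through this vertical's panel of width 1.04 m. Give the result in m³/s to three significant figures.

v̄ = v₀.₆ = 0.757 m/s
q = v̄ × d × w = 0.7570 × 1.41 × 1.04 = 1.110 m³/s

1.11 m³/s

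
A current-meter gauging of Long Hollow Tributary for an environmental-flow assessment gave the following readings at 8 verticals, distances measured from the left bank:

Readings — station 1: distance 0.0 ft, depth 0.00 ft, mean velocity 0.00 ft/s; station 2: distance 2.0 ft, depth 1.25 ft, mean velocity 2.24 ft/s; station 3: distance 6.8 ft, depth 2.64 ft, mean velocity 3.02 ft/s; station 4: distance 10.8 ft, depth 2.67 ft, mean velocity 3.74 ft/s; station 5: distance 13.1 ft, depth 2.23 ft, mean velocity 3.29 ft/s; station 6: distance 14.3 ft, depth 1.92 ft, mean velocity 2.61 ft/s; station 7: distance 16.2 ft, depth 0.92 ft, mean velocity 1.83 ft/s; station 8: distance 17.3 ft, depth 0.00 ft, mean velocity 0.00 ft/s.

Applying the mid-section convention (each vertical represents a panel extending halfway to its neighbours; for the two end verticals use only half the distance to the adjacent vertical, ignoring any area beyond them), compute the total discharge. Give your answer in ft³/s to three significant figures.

w_2 = (6.8 − 0.0)/2 = 3.4 ft; q_2 = 2.24 × 1.25 × 3.4 = 9.520 ft³/s
w_3 = (10.8 − 2.0)/2 = 4.4 ft; q_3 = 3.02 × 2.64 × 4.4 = 35.08 ft³/s
w_4 = (13.1 − 6.8)/2 = 3.15 ft; q_4 = 3.74 × 2.67 × 3.15 = 31.46 ft³/s
w_5 = (14.3 − 10.8)/2 = 1.75 ft; q_5 = 3.29 × 2.23 × 1.75 = 12.84 ft³/s
w_6 = (16.2 − 13.1)/2 = 1.55 ft; q_6 = 2.61 × 1.92 × 1.55 = 7.767 ft³/s
w_7 = (17.3 − 14.3)/2 = 1.5 ft; q_7 = 1.83 × 0.92 × 1.5 = 2.525 ft³/s
Stations 1, 8 contribute zero (depth or velocity is 0).
Q = Σ qᵢ = 99.19 ft³/s

99.2 ft³/s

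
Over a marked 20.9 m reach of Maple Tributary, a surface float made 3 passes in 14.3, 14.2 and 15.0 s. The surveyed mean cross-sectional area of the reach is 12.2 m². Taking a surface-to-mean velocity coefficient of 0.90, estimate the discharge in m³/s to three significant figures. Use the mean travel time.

t̄ = (14.3 + 14.2 + 15.0) / 3 = 14.5 s
v_surface = L / t̄ = 20.9 / 14.5 = 1.441 m/s
v_mean = 0.90 × 1.441 = 1.297 m/s
Q = A × v_mean = 12.2 × 1.297 = 15.83 m³/s

15.8 m³/s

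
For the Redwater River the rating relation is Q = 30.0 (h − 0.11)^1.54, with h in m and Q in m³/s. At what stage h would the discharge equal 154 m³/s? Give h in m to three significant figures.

h − h₀ = (Q/C)^(1/b) = (154/30.0)^(1/1.54) = 2.893 m
h = 0.11 + 2.893 = 3.003 m

3.00 m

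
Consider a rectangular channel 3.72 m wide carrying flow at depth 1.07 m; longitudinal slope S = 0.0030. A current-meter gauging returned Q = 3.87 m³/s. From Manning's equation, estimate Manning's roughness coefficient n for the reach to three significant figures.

0.0435

A = b·y = 3.72 × 1.07 = 3.980 m²
P = b + 2y = 3.72 + 2×1.07 = 5.860 m
R = A/P = 3.980/5.860 = 0.6792 m
n = (1/Q)·A·R^(2/3)·S^(1/2) = (1/3.87) × 3.980 × 0.7727 × 0.05477 = 0.04353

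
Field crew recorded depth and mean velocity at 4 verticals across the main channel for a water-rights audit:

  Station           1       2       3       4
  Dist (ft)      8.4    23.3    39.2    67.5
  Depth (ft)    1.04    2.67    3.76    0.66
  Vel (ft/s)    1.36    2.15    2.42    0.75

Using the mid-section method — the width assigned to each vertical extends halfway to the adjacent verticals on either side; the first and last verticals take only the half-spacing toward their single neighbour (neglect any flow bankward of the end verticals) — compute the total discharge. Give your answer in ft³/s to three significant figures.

w_1 = (23.3 − 8.4)/2 = 7.45 ft; q_1 = 1.36 × 1.04 × 7.45 = 10.54 ft³/s
w_2 = (39.2 − 8.4)/2 = 15.4 ft; q_2 = 2.15 × 2.67 × 15.4 = 88.40 ft³/s
w_3 = (67.5 − 23.3)/2 = 22.1 ft; q_3 = 2.42 × 3.76 × 22.1 = 201.1 ft³/s
w_4 = (67.5 − 39.2)/2 = 14.15 ft; q_4 = 0.75 × 0.66 × 14.15 = 7.004 ft³/s
Q = Σ qᵢ = 307.0 ft³/s

307 ft³/s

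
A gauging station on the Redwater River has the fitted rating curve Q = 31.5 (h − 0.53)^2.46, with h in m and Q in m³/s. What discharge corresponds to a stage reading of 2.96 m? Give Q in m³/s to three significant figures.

Q = 31.5 × (2.96 − 0.53)^2.46 = 31.5 × 2.43^2.46 = 279.8 m³/s

280 m³/s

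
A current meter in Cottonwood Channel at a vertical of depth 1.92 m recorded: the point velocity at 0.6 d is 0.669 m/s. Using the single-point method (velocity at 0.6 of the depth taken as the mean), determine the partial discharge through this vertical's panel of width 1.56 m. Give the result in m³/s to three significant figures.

v̄ = v₀.₆ = 0.669 m/s
q = v̄ × d × w = 0.6690 × 1.92 × 1.56 = 2.004 m³/s

2.00 m³/s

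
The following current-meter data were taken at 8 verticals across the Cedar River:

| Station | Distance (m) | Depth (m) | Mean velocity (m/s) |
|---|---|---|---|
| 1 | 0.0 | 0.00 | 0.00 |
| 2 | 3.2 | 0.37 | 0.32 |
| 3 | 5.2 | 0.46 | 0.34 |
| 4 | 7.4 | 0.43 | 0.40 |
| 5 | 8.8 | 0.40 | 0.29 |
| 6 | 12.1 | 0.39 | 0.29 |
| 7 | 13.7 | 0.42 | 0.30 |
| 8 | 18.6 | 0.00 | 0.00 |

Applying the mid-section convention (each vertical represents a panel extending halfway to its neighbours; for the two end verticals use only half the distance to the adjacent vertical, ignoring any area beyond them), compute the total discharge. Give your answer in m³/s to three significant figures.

w_2 = (5.2 − 0.0)/2 = 2.6 m; q_2 = 0.32 × 0.37 × 2.6 = 0.3078 m³/s
w_3 = (7.4 − 3.2)/2 = 2.1 m; q_3 = 0.34 × 0.46 × 2.1 = 0.3284 m³/s
w_4 = (8.8 − 5.2)/2 = 1.8 m; q_4 = 0.40 × 0.43 × 1.8 = 0.3096 m³/s
w_5 = (12.1 − 7.4)/2 = 2.35 m; q_5 = 0.29 × 0.40 × 2.35 = 0.2726 m³/s
w_6 = (13.7 − 8.8)/2 = 2.45 m; q_6 = 0.29 × 0.39 × 2.45 = 0.2771 m³/s
w_7 = (18.6 − 12.1)/2 = 3.25 m; q_7 = 0.30 × 0.42 × 3.25 = 0.4095 m³/s
Stations 1, 8 contribute zero (depth or velocity is 0).
Q = Σ qᵢ = 1.905 m³/s

1.91 m³/s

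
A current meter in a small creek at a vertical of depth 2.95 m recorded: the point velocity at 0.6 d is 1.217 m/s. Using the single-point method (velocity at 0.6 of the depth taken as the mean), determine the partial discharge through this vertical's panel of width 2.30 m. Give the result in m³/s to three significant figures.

v̄ = v₀.₆ = 1.217 m/s
q = v̄ × d × w = 1.217 × 2.95 × 2.30 = 8.257 m³/s

8.26 m³/s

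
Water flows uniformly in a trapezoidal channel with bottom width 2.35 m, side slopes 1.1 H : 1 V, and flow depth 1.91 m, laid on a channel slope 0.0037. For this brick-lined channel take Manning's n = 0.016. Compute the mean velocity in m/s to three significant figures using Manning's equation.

A = (b + z·y)·y = (2.35 + 1.1×1.91)×1.91 = 8.501 m²
P = b + 2y√(1+z²) = 2.35 + 2×1.91×√(1+1.1²) = 8.029 m
R = A/P = 8.501/8.029 = 1.059 m
Q = (1/n)·A·R^(2/3)·S^(1/2) = (1/0.016) × 8.501 × 1.059^(2/3) × 0.0037^(1/2) = 33.58 m³/s
V = Q/A = 33.58/8.501 = 3.949 m/s

3.95 m/s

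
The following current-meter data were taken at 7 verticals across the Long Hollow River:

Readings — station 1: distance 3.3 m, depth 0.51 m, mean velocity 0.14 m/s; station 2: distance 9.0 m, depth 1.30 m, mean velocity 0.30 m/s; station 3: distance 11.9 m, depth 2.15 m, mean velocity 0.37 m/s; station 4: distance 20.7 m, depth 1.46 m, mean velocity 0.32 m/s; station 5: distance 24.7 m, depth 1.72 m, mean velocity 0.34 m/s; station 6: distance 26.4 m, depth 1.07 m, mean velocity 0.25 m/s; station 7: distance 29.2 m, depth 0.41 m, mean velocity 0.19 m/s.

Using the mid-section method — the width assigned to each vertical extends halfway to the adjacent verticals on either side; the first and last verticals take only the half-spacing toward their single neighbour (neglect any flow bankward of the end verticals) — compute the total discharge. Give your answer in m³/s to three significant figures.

w_1 = (9.0 − 3.3)/2 = 2.85 m; q_1 = 0.14 × 0.51 × 2.85 = 0.2035 m³/s
w_2 = (11.9 − 3.3)/2 = 4.3 m; q_2 = 0.30 × 1.30 × 4.3 = 1.677 m³/s
w_3 = (20.7 − 9.0)/2 = 5.85 m; q_3 = 0.37 × 2.15 × 5.85 = 4.654 m³/s
w_4 = (24.7 − 11.9)/2 = 6.4 m; q_4 = 0.32 × 1.46 × 6.4 = 2.990 m³/s
w_5 = (26.4 − 20.7)/2 = 2.85 m; q_5 = 0.34 × 1.72 × 2.85 = 1.667 m³/s
w_6 = (29.2 − 24.7)/2 = 2.25 m; q_6 = 0.25 × 1.07 × 2.25 = 0.6019 m³/s
w_7 = (29.2 − 26.4)/2 = 1.4 m; q_7 = 0.19 × 0.41 × 1.4 = 0.1091 m³/s
Q = Σ qᵢ = 11.90 m³/s

11.9 m³/s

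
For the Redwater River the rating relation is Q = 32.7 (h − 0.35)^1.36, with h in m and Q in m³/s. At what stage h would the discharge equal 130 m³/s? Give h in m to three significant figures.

h − h₀ = (Q/C)^(1/b) = (130/32.7)^(1/1.36) = 2.759 m
h = 0.35 + 2.759 = 3.109 m

3.11 m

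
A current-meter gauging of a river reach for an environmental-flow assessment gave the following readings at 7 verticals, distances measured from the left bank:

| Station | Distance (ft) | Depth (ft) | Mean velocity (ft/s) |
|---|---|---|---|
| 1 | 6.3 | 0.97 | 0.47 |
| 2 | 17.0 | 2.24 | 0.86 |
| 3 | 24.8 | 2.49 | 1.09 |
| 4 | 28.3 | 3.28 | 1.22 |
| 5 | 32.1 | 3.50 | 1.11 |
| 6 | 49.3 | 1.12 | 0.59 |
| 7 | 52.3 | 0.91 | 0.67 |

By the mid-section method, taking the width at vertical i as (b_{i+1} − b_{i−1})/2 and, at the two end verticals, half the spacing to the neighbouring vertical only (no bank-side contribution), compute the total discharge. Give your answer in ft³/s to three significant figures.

98.6 ft³/s

w_1 = (17.0 − 6.3)/2 = 5.35 ft; q_1 = 0.47 × 0.97 × 5.35 = 2.439 ft³/s
w_2 = (24.8 − 6.3)/2 = 9.25 ft; q_2 = 0.86 × 2.24 × 9.25 = 17.82 ft³/s
w_3 = (28.3 − 17.0)/2 = 5.65 ft; q_3 = 1.09 × 2.49 × 5.65 = 15.33 ft³/s
w_4 = (32.1 − 24.8)/2 = 3.65 ft; q_4 = 1.22 × 3.28 × 3.65 = 14.61 ft³/s
w_5 = (49.3 − 28.3)/2 = 10.5 ft; q_5 = 1.11 × 3.50 × 10.5 = 40.79 ft³/s
w_6 = (52.3 − 32.1)/2 = 10.1 ft; q_6 = 0.59 × 1.12 × 10.1 = 6.674 ft³/s
w_7 = (52.3 − 49.3)/2 = 1.5 ft; q_7 = 0.67 × 0.91 × 1.5 = 0.9146 ft³/s
Q = Σ qᵢ = 98.58 ft³/s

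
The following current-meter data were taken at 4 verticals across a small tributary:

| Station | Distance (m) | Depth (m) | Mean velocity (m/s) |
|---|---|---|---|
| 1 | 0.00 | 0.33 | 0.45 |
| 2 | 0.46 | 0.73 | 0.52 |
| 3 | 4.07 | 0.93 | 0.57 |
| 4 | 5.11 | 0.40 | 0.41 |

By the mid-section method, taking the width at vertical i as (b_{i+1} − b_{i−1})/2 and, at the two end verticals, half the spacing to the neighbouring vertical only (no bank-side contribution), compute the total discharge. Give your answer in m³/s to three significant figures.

w_1 = (0.46 − 0.00)/2 = 0.23 m; q_1 = 0.45 × 0.33 × 0.23 = 0.03416 m³/s
w_2 = (4.07 − 0.00)/2 = 2.035 m; q_2 = 0.52 × 0.73 × 2.035 = 0.7725 m³/s
w_3 = (5.11 − 0.46)/2 = 2.325 m; q_3 = 0.57 × 0.93 × 2.325 = 1.232 m³/s
w_4 = (5.11 − 4.07)/2 = 0.52 m; q_4 = 0.41 × 0.40 × 0.52 = 0.08528 m³/s
Q = Σ qᵢ = 2.124 m³/s

2.12 m³/s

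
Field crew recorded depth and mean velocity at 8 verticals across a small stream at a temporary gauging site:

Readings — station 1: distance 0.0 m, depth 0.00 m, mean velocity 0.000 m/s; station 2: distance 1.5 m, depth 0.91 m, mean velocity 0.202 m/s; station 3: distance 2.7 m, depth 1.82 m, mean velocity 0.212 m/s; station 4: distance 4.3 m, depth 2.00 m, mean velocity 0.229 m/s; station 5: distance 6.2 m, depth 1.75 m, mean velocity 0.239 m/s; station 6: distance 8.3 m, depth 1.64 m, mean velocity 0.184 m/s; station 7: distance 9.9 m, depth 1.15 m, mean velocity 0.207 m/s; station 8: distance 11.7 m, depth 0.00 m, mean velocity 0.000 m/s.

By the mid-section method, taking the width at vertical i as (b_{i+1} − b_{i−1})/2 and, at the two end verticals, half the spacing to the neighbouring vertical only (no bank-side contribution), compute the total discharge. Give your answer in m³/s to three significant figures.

w_2 = (2.7 − 0.0)/2 = 1.35 m; q_2 = 0.202 × 0.91 × 1.35 = 0.2482 m³/s
w_3 = (4.3 − 1.5)/2 = 1.4 m; q_3 = 0.212 × 1.82 × 1.4 = 0.5402 m³/s
w_4 = (6.2 − 2.7)/2 = 1.75 m; q_4 = 0.229 × 2.00 × 1.75 = 0.8015 m³/s
w_5 = (8.3 − 4.3)/2 = 2 m; q_5 = 0.239 × 1.75 × 2 = 0.8365 m³/s
w_6 = (9.9 − 6.2)/2 = 1.85 m; q_6 = 0.184 × 1.64 × 1.85 = 0.5583 m³/s
w_7 = (11.7 − 8.3)/2 = 1.7 m; q_7 = 0.207 × 1.15 × 1.7 = 0.4047 m³/s
Stations 1, 8 contribute zero (depth or velocity is 0).
Q = Σ qᵢ = 3.389 m³/s

3.39 m³/s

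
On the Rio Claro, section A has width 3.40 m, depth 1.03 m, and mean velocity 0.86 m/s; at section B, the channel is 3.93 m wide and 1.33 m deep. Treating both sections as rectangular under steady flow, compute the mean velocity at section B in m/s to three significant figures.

Q = A₁V₁ = (3.40×1.03) × 0.86 = 3.012 m³/s
A₂ = 3.93 × 1.33 = 5.227 m²
V₂ = Q/A₂ = 3.012/5.227 = 0.5762 m/s

0.576 m/s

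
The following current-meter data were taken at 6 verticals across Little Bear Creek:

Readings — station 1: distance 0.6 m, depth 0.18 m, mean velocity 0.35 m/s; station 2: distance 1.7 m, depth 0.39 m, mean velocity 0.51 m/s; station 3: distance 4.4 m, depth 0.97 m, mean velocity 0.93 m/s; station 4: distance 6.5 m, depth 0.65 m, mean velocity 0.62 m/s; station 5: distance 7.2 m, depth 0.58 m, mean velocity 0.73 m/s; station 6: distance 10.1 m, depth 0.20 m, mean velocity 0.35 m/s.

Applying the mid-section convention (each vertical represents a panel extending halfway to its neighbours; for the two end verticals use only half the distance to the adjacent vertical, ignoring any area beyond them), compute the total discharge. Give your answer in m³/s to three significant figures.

4.01 m³/s

w_1 = (1.7 − 0.6)/2 = 0.55 m; q_1 = 0.35 × 0.18 × 0.55 = 0.03465 m³/s
w_2 = (4.4 − 0.6)/2 = 1.9 m; q_2 = 0.51 × 0.39 × 1.9 = 0.3779 m³/s
w_3 = (6.5 − 1.7)/2 = 2.4 m; q_3 = 0.93 × 0.97 × 2.4 = 2.165 m³/s
w_4 = (7.2 − 4.4)/2 = 1.4 m; q_4 = 0.62 × 0.65 × 1.4 = 0.5642 m³/s
w_5 = (10.1 − 6.5)/2 = 1.8 m; q_5 = 0.73 × 0.58 × 1.8 = 0.7621 m³/s
w_6 = (10.1 − 7.2)/2 = 1.45 m; q_6 = 0.35 × 0.20 × 1.45 = 0.1015 m³/s
Q = Σ qᵢ = 4.005 m³/s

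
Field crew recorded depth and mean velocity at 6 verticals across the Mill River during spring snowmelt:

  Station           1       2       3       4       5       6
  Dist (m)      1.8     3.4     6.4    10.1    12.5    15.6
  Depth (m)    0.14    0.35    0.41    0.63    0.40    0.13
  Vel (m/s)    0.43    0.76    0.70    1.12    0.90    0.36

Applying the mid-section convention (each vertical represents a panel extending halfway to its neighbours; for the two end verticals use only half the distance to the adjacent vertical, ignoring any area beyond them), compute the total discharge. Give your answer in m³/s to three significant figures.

w_1 = (3.4 − 1.8)/2 = 0.8 m; q_1 = 0.43 × 0.14 × 0.8 = 0.04816 m³/s
w_2 = (6.4 − 1.8)/2 = 2.3 m; q_2 = 0.76 × 0.35 × 2.3 = 0.6118 m³/s
w_3 = (10.1 − 3.4)/2 = 3.35 m; q_3 = 0.70 × 0.41 × 3.35 = 0.9615 m³/s
w_4 = (12.5 − 6.4)/2 = 3.05 m; q_4 = 1.12 × 0.63 × 3.05 = 2.152 m³/s
w_5 = (15.6 − 10.1)/2 = 2.75 m; q_5 = 0.90 × 0.40 × 2.75 = 0.9900 m³/s
w_6 = (15.6 − 12.5)/2 = 1.55 m; q_6 = 0.36 × 0.13 × 1.55 = 0.07254 m³/s
Q = Σ qᵢ = 4.836 m³/s

4.84 m³/s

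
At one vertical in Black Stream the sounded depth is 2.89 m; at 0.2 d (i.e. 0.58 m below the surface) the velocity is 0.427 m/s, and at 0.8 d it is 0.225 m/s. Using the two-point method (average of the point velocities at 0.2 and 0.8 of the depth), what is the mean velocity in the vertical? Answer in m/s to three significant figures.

v̄ = (0.427 + 0.225) / 2 = 0.3260 m/s

0.326 m/s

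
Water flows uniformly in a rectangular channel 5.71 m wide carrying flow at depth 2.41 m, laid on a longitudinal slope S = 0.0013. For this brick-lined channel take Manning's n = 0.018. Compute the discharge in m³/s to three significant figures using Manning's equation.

A = b·y = 5.71 × 2.41 = 13.76 m²
P = b + 2y = 5.71 + 2×2.41 = 10.53 m
R = A/P = 13.76/10.53 = 1.307 m
Q = (1/n)·A·R^(2/3)·S^(1/2) = (1/0.018) × 13.76 × 1.307^(2/3) × 0.0013^(1/2) = 32.95 m³/s

32.9 m³/s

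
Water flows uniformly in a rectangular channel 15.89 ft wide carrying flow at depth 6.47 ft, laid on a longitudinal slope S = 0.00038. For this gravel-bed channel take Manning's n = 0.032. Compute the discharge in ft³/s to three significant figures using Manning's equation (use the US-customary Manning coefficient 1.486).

217 ft³/s

A = b·y = 15.89 × 6.47 = 102.8 ft²
P = b + 2y = 15.89 + 2×6.47 = 28.83 ft
R = A/P = 102.8/28.83 = 3.566 ft
Q = (1.486/n)·A·R^(2/3)·S^(1/2) = (1.486/0.032) × 102.8 × 3.566^(2/3) × 0.00038^(1/2) = 217.2 ft³/s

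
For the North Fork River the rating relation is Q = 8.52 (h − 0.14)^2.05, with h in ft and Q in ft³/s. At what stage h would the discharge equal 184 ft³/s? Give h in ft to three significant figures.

4.62 ft

h − h₀ = (Q/C)^(1/b) = (184/8.52)^(1/2.05) = 4.476 ft
h = 0.14 + 4.476 = 4.616 ft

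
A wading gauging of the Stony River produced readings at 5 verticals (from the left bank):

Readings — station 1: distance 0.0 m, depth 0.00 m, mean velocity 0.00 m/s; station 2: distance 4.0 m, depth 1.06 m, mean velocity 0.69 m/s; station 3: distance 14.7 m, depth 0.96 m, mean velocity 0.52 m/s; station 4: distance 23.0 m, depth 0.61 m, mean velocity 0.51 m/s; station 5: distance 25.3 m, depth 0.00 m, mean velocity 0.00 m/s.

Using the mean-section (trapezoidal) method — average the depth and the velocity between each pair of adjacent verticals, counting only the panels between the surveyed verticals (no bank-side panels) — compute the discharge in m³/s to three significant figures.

Panel 1-2: Δb = 4 m, d̄ = (0.00+1.06)/2 = 0.53, v̄ = (0.00+0.69)/2 = 0.345 → q = 4×0.53×0.345 = 0.7314 m³/s
Panel 2-3: Δb = 10.7 m, d̄ = (1.06+0.96)/2 = 1.01, v̄ = (0.69+0.52)/2 = 0.605 → q = 10.7×1.01×0.605 = 6.538 m³/s
Panel 3-4: Δb = 8.3 m, d̄ = (0.96+0.61)/2 = 0.785, v̄ = (0.52+0.51)/2 = 0.515 → q = 8.3×0.785×0.515 = 3.355 m³/s
Panel 4-5: Δb = 2.3 m, d̄ = (0.61+0.00)/2 = 0.305, v̄ = (0.51+0.00)/2 = 0.255 → q = 2.3×0.305×0.255 = 0.1789 m³/s
Q = Σ q = 10.80 m³/s

10.8 m³/s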